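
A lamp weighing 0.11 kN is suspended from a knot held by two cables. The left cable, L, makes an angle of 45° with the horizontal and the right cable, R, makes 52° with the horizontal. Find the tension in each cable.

ΣF_x = 0: −T_L·cos45° + T_R·cos52° = 0 → T_R = 1.14853·T_L.
ΣF_y = 0: T_L·sin45° + T_R·sin52° = 0.11.
Substitute: T_L·(0.707107 + 1.14853·0.788011) = 0.11 → T_L = 0.0682314 ≈ 0.06823 kN.
Then T_R = 1.14853 × 0.0682314 = 0.07837 kN.

T_L = 0.06823 kN, T_R = 0.07837 kN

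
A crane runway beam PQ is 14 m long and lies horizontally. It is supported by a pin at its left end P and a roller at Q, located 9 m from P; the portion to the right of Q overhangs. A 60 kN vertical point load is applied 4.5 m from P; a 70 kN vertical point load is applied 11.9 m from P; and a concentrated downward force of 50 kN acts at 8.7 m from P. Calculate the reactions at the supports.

P_x = 0, P_y = 9.111 kN, Q_y = 170.9 kN

Moments about P: Q_y·9 − 60·4.5 − 70·11.9 − 50·8.7 = 0 → Q_y = 1538/9 = 170.889 ≈ 170.9 kN.
ΣF_y = 0: P_y + 170.889 − 60 − 70 − 50 = 0 → P_y = 9.111 kN.
ΣF_x = 0: no horizontal applied forces, so P_x = 0.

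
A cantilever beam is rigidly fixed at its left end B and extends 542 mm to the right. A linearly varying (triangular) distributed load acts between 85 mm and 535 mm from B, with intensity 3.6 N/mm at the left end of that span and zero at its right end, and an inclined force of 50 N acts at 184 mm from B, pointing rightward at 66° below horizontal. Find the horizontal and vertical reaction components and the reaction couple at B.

Resultant of the triangular load: ½ × 3.6 × 450 = 810 N, acting at 235 mm from B (one-third of the span from the peak).
ΣF_x = 0: B_x + 50·cos66° = 0 → B_x = -20.34 N.
ΣF_y = 0: B_y − ½·3.6·450 − 50·sin66° = 0 → B_y = 855.7 N.
ΣM about B: M_B − (½·3.6·450)·235 − 50·sin66°·184 = 0 → M_B = 198800 N·mm.

B_x = -20.34 N, B_y = 855.7 N, M_B = 198800 N·mm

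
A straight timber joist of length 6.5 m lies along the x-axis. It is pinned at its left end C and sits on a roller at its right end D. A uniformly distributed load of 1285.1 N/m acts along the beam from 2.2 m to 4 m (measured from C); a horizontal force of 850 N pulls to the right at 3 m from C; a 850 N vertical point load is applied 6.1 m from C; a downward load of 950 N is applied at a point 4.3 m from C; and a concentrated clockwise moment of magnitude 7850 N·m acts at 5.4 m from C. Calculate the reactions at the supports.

C_x = -850.0 N, C_y = 376.1 N, D_y = 3737 N

Resultant of the distributed load: 1285.1 × 1.8 = 2313.18 N at 3.1 m from C.
Moments about C: D_y·6.5 − (1285.1·1.8)·3.1 − 850·6.1 − 950·4.3 − 7850 = 0 → D_y = 24290.858/6.5 = 3737.06 ≈ 3737 N.
ΣF_y = 0: C_y + 3737.06 − 1285.1·1.8 − 850 − 950 = 0 → C_y = 376.1 N.
ΣF_x = 0: C_x + 850 = 0 → C_x = -850.0 N.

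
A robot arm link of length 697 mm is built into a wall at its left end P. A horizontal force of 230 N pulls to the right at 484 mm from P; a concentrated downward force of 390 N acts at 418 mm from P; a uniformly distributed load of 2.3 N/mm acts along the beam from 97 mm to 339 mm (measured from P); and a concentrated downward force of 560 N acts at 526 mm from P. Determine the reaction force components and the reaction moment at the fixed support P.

P_x = -230.0 N, P_y = 1507 N, M_P = 578900 N·mm

Resultant of the distributed load: 2.3 × 242 = 556.6 N at 218 mm from P.
ΣF_x = 0: P_x + 230 = 0 → P_x = -230.0 N.
ΣF_y = 0: P_y − 390 − 2.3·242 − 560 = 0 → P_y = 1507 N.
ΣM about P: M_P − 390·418 − (2.3·242)·218 − 560·526 = 0 → M_P = 578900 N·mm.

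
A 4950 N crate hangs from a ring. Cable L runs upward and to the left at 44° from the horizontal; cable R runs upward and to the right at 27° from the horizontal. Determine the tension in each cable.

T_L = 4665 N, T_R = 3766 N

ΣF_x = 0: −T_L·cos44° + T_R·cos27° = 0 → T_R = 0.807334·T_L.
ΣF_y = 0: T_L·sin44° + T_R·sin27° = 4950.
Substitute: T_L·(0.694658 + 0.807334·0.45399) = 4950 → T_L = 4664.62 ≈ 4665 N.
Then T_R = 0.807334 × 4664.62 = 3766 N.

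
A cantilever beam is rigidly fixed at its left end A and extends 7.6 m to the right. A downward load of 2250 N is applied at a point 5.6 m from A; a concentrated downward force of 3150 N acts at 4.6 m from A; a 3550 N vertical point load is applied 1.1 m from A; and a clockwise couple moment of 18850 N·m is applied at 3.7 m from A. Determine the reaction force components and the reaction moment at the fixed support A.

ΣF_x = 0: A_x = 0.
ΣF_y = 0: A_y − 2250 − 3150 − 3550 = 0 → A_y = 8950 N.
ΣM about A: M_A − 2250·5.6 − 3150·4.6 − 3550·1.1 − 18850 = 0 → M_A = 49840 N·m.

A_x = 0, A_y = 8950 N, M_A = 49840 N·m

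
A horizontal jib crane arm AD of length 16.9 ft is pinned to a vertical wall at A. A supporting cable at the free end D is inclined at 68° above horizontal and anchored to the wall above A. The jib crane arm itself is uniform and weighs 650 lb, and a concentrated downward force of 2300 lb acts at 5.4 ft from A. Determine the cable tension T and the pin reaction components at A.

T = 1143 lb, A_x = 428.2 lb, A_y = 1890 lb

ΣM about A: T·sin68°·16.9 − 650·8.45 − 2300·5.4 = 0 → T = 17912.5/(16.9·0.927184) = 1143.15 ≈ 1143 lb.
ΣF_x = 0: A_x − T·cos68° = 0 → A_x = 1143.15 × 0.374607 = 428.2 lb.
ΣF_y = 0: A_y + T·sin68° − 650 − 2300 = 0 → A_y = 2950 − 1143.15 × 0.927184 = 1890 lb.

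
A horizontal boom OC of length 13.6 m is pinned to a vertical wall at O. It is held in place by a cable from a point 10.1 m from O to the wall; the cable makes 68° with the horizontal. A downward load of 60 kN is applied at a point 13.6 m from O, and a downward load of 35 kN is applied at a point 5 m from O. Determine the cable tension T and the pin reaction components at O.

ΣM about O: T·sin68°·10.1 − 60·13.6 − 35·5 = 0 → T = 991/(10.1·0.927184) = 105.825 ≈ 105.8 kN.
ΣF_x = 0: O_x − T·cos68° = 0 → O_x = 105.825 × 0.374607 = 39.64 kN.
ΣF_y = 0: O_y + T·sin68° − 60 − 35 = 0 → O_y = 95 − 105.825 × 0.927184 = -3.119 kN.

T = 105.8 kN, O_x = 39.64 kN, O_y = -3.119 kN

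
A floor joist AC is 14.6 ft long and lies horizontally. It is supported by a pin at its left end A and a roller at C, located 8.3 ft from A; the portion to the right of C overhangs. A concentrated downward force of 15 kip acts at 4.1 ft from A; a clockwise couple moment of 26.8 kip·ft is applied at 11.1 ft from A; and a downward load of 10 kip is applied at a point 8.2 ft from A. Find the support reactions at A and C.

ΣM about A: C_y·8.3 − 15·4.1 − 26.8 − 10·8.2 = 0 → C_y = 170.3/8.3 = 20.5181 ≈ 20.52 kip.
ΣF_y = 0: A_y + 20.5181 − 15 − 10 = 0 → A_y = 4.482 kip.
ΣF_x = 0: no horizontal applied forces, so A_x = 0.

A_x = 0, A_y = 4.482 kip, C_y = 20.52 kip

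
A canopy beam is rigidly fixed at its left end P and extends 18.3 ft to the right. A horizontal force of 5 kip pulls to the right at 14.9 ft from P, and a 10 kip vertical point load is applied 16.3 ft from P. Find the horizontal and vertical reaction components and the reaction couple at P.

ΣF_x = 0: P_x + 5 = 0 → P_x = -5.000 kip.
ΣF_y = 0: P_y − 10 = 0 → P_y = 10.00 kip.
ΣM about P: M_P − 10·16.3 = 0 → M_P = 163.0 kip·ft.

P_x = -5.000 kip, P_y = 10.00 kip, M_P = 163.0 kip·ft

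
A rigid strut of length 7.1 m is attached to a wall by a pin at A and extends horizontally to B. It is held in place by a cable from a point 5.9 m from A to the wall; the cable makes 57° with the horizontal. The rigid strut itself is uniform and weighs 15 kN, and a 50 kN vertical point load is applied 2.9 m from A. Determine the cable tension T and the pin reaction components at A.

ΣM about A: T·sin57°·5.9 − 15·3.55 − 50·2.9 = 0 → T = 198.25/(5.9·0.838671) = 40.0654 ≈ 40.07 kN.
ΣF_x = 0: A_x − T·cos57° = 0 → A_x = 40.0654 × 0.544639 = 21.82 kN.
ΣF_y = 0: A_y + T·sin57° − 15 − 50 = 0 → A_y = 65 − 40.0654 × 0.838671 = 31.40 kN.

T = 40.07 kN, A_x = 21.82 kN, A_y = 31.40 kN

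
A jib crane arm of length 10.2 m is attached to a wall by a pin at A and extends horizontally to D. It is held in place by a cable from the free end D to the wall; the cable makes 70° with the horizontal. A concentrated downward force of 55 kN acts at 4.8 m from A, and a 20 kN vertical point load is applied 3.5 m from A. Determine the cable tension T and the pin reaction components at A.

T = 34.85 kN, A_x = 11.92 kN, A_y = 42.25 kN

ΣM about A: T·sin70°·10.2 − 55·4.8 − 20·3.5 = 0 → T = 334/(10.2·0.939693) = 34.8466 ≈ 34.85 kN.
ΣF_x = 0: A_x − T·cos70° = 0 → A_x = 34.8466 × 0.34202 = 11.92 kN.
ΣF_y = 0: A_y + T·sin70° − 55 − 20 = 0 → A_y = 75 − 34.8466 × 0.939693 = 42.25 kN.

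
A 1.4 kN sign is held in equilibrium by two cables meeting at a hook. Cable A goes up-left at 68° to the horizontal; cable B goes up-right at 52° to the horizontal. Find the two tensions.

ΣF_x = 0: −T_A·cos68° + T_B·cos52° = 0 → T_B = 0.608462·T_A.
ΣF_y = 0: T_A·sin68° + T_B·sin52° = 1.4.
Substitute: T_A·(0.927184 + 0.608462·0.788011) = 1.4 → T_A = 0.995266 ≈ 0.9953 kN.
Then T_B = 0.608462 × 0.995266 = 0.6056 kN.

T_A = 0.9953 kN, T_B = 0.6056 kN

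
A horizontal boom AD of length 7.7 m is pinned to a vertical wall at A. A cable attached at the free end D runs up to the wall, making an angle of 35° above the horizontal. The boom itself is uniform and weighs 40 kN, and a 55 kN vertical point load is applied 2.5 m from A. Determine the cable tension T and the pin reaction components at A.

T = 66.00 kN, A_x = 54.07 kN, A_y = 57.14 kN

ΣM about A: T·sin35°·7.7 − 40·3.85 − 55·2.5 = 0 → T = 291.5/(7.7·0.573576) = 66.002 ≈ 66.00 kN.
ΣF_x = 0: A_x − T·cos35° = 0 → A_x = 66.002 × 0.819152 = 54.07 kN.
ΣF_y = 0: A_y + T·sin35° − 40 − 55 = 0 → A_y = 95 − 66.002 × 0.573576 = 57.14 kN.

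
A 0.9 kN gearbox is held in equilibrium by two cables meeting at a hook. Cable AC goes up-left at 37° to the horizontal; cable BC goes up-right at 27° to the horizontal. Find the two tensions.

ΣF_x = 0: −T_AC·cos37° + T_BC·cos27° = 0 → T_BC = 0.89633·T_AC.
ΣF_y = 0: T_AC·sin37° + T_BC·sin27° = 0.9.
Substitute: T_AC·(0.601815 + 0.89633·0.45399) = 0.9 → T_AC = 0.892202 ≈ 0.8922 kN.
Then T_BC = 0.89633 × 0.892202 = 0.7997 kN.

T_AC = 0.8922 kN, T_BC = 0.7997 kN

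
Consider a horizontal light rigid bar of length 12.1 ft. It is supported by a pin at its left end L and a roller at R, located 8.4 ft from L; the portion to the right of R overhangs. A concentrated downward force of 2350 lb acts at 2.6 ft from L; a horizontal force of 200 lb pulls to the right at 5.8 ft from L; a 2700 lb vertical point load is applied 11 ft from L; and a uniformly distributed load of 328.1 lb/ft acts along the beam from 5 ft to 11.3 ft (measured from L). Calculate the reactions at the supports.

Resultant of the distributed load: 328.1 × 6.3 = 2067.03 lb at 8.15 ft from L.
ΣM about L: R_y·8.4 − 2350·2.6 − 2700·11 − (328.1·6.3)·8.15 = 0 → R_y = 52656.2945/8.4 = 6268.61 ≈ 6269 lb.
ΣF_y = 0: L_y + 6268.61 − 2350 − 2700 − 328.1·6.3 = 0 → L_y = 848.4 lb.
ΣF_x = 0: L_x + 200 = 0 → L_x = -200.0 lb.

L_x = -200.0 lb, L_y = 848.4 lb, R_y = 6269 lb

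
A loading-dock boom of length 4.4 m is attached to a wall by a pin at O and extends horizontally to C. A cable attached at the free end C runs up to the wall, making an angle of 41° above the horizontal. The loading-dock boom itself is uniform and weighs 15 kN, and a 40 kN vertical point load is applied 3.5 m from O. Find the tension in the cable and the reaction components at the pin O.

T = 59.93 kN, O_x = 45.23 kN, O_y = 15.68 kN

ΣM about O: T·sin41°·4.4 − 15·2.2 − 40·3.5 = 0 → T = 173/(4.4·0.656059) = 59.9309 ≈ 59.93 kN.
ΣF_x = 0: O_x − T·cos41° = 0 → O_x = 59.9309 × 0.75471 = 45.23 kN.
ΣF_y = 0: O_y + T·sin41° − 15 − 40 = 0 → O_y = 55 − 59.9309 × 0.656059 = 15.68 kN.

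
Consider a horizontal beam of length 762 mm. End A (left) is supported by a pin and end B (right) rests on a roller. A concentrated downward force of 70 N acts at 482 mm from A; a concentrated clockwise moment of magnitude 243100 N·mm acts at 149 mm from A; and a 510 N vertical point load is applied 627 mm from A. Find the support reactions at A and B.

ΣM about A: B_y·762 − 70·482 − 243100 − 510·627 = 0 → B_y = 596610/762 = 782.953 ≈ 783.0 N.
ΣF_y = 0: A_y + 782.953 − 70 − 510 = 0 → A_y = -203.0 N.
ΣF_x = 0: no horizontal applied forces, so A_x = 0.

A_x = 0, A_y = -203.0 N, B_y = 783.0 N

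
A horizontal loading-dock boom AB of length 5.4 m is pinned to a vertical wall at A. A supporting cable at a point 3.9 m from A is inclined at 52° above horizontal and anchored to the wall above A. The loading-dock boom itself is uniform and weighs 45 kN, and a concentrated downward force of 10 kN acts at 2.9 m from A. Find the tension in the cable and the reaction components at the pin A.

ΣM about A: T·sin52°·3.9 − 45·2.7 − 10·2.9 = 0 → T = 150.5/(3.9·0.788011) = 48.9711 ≈ 48.97 kN.
ΣF_x = 0: A_x − T·cos52° = 0 → A_x = 48.9711 × 0.615661 = 30.15 kN.
ΣF_y = 0: A_y + T·sin52° − 45 − 10 = 0 → A_y = 55 − 48.9711 × 0.788011 = 16.41 kN.

T = 48.97 kN, A_x = 30.15 kN, A_y = 16.41 kN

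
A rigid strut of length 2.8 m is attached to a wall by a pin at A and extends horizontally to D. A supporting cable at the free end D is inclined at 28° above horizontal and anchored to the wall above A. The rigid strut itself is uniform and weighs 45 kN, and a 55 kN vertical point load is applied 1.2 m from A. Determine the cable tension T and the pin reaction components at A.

ΣM about A: T·sin28°·2.8 − 45·1.4 − 55·1.2 = 0 → T = 129/(2.8·0.469472) = 98.1346 ≈ 98.13 kN.
ΣF_x = 0: A_x − T·cos28° = 0 → A_x = 98.1346 × 0.882948 = 86.65 kN.
ΣF_y = 0: A_y + T·sin28° − 45 − 55 = 0 → A_y = 100 − 98.1346 × 0.469472 = 53.93 kN.

T = 98.13 kN, A_x = 86.65 kN, A_y = 53.93 kN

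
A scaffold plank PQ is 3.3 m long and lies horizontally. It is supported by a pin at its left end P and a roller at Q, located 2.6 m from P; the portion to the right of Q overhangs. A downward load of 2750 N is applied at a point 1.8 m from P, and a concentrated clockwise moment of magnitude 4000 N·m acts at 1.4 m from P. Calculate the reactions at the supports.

ΣM about P: Q_y·2.6 − 2750·1.8 − 4000 = 0 → Q_y = 8950/2.6 = 3442.31 ≈ 3442 N.
ΣF_y = 0: P_y + 3442.31 − 2750 = 0 → P_y = -692.3 N.
ΣF_x = 0: no horizontal applied forces, so P_x = 0.

P_x = 0, P_y = -692.3 N, Q_y = 3442 N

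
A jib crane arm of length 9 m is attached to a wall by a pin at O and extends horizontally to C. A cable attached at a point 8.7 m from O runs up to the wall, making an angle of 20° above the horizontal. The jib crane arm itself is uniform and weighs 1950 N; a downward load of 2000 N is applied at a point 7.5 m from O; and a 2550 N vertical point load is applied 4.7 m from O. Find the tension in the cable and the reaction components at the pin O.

ΣM about O: T·sin20°·8.7 − 1950·4.5 − 2000·7.5 − 2550·4.7 = 0 → T = 35760/(8.7·0.34202) = 12017.8 ≈ 12020 N.
ΣF_x = 0: O_x − T·cos20° = 0 → O_x = 12017.8 × 0.939693 = 11290 N.
ΣF_y = 0: O_y + T·sin20° − 1950 − 2000 − 2550 = 0 → O_y = 6500 − 12017.8 × 0.34202 = 2390 N.

T = 12020 N, O_x = 11290 N, O_y = 2390 N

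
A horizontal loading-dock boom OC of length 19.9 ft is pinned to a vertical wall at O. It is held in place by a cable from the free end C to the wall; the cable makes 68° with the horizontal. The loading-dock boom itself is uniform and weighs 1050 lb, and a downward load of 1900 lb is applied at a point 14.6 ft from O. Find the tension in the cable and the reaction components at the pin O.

T = 2070 lb, O_x = 775.3 lb, O_y = 1031 lb

ΣM about O: T·sin68°·19.9 − 1050·9.95 − 1900·14.6 = 0 → T = 38187.5/(19.9·0.927184) = 2069.68 ≈ 2070 lb.
ΣF_x = 0: O_x − T·cos68° = 0 → O_x = 2069.68 × 0.374607 = 775.3 lb.
ΣF_y = 0: O_y + T·sin68° − 1050 − 1900 = 0 → O_y = 2950 − 2069.68 × 0.927184 = 1031 lb.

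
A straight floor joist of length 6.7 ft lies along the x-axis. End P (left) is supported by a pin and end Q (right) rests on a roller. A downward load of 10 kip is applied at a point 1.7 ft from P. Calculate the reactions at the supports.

P_x = 0, P_y = 7.463 kip, Q_y = 2.537 kip

Taking moments about P: Q_y·6.7 − 10·1.7 = 0 → Q_y = 17/6.7 = 2.53731 ≈ 2.537 kip.
ΣF_y = 0: P_y + 2.53731 − 10 = 0 → P_y = 7.463 kip.
ΣF_x = 0: no horizontal applied forces, so P_x = 0.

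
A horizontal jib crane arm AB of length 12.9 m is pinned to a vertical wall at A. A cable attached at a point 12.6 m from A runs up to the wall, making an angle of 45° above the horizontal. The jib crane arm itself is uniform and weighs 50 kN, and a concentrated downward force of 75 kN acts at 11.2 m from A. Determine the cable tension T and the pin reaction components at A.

ΣM about A: T·sin45°·12.6 − 50·6.45 − 75·11.2 = 0 → T = 1162.5/(12.6·0.707107) = 130.478 ≈ 130.5 kN.
ΣF_x = 0: A_x − T·cos45° = 0 → A_x = 130.478 × 0.707107 = 92.26 kN.
ΣF_y = 0: A_y + T·sin45° − 50 − 75 = 0 → A_y = 125 − 130.478 × 0.707107 = 32.74 kN.

T = 130.5 kN, A_x = 92.26 kN, A_y = 32.74 kN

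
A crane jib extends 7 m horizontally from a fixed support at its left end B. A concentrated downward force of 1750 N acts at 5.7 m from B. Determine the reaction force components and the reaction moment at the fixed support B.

ΣF_x = 0: B_x = 0.
ΣF_y = 0: B_y − 1750 = 0 → B_y = 1750 N.
ΣM about B: M_B − 1750·5.7 = 0 → M_B = 9975 N·m.

B_x = 0, B_y = 1750 N, M_B = 9975 N·m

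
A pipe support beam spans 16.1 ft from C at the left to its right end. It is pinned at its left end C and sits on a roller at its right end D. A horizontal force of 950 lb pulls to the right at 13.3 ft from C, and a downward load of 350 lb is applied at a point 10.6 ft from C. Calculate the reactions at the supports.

ΣM about C: D_y·16.1 − 350·10.6 = 0 → D_y = 3710/16.1 = 230.435 ≈ 230.4 lb.
ΣF_y = 0: C_y + 230.435 − 350 = 0 → C_y = 119.6 lb.
ΣF_x = 0: C_x + 950 = 0 → C_x = -950.0 lb.

C_x = -950.0 lb, C_y = 119.6 lb, D_y = 230.4 lb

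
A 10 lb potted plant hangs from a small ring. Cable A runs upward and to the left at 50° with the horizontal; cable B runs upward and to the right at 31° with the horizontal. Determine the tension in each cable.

T_A = 8.679 lb, T_B = 6.508 lb

ΣF_x = 0: −T_A·cos50° + T_B·cos31° = 0 → T_B = 0.749897·T_A.
ΣF_y = 0: T_A·sin50° + T_B·sin31° = 10.
Substitute: T_A·(0.766044 + 0.749897·0.515038) = 10 → T_A = 8.67853 ≈ 8.679 lb.
Then T_B = 0.749897 × 8.67853 = 6.508 lb.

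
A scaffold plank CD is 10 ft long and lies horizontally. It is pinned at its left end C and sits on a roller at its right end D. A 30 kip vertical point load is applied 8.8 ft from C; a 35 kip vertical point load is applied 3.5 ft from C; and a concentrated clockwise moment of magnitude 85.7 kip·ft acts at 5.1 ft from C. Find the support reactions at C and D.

Moments about C: D_y·10 − 30·8.8 − 35·3.5 − 85.7 = 0 → D_y = 472.2/10 = 47.22 kip.
ΣF_y = 0: C_y + 47.22 − 30 − 35 = 0 → C_y = 17.78 kip.
ΣF_x = 0: no horizontal applied forces, so C_x = 0.

C_x = 0, C_y = 17.78 kip, D_y = 47.22 kip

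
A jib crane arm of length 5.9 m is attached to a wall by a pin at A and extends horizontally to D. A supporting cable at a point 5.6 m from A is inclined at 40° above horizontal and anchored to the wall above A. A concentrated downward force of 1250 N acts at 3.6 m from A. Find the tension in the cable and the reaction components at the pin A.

ΣM about A: T·sin40°·5.6 − 1250·3.6 = 0 → T = 4500/(5.6·0.642788) = 1250.13 ≈ 1250 N.
ΣF_x = 0: A_x − T·cos40° = 0 → A_x = 1250.13 × 0.766044 = 957.7 N.
ΣF_y = 0: A_y + T·sin40° − 1250 = 0 → A_y = 1250 − 1250.13 × 0.642788 = 446.4 N.

T = 1250 N, A_x = 957.7 N, A_y = 446.4 N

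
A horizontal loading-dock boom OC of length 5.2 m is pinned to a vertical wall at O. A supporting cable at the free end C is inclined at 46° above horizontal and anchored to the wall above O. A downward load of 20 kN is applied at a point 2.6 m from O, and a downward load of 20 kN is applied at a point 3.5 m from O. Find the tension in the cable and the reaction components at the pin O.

ΣM about O: T·sin46°·5.2 − 20·2.6 − 20·3.5 = 0 → T = 122/(5.2·0.71934) = 32.6154 ≈ 32.62 kN.
ΣF_x = 0: O_x − T·cos46° = 0 → O_x = 32.6154 × 0.694658 = 22.66 kN.
ΣF_y = 0: O_y + T·sin46° − 20 − 20 = 0 → O_y = 40 − 32.6154 × 0.71934 = 16.54 kN.

T = 32.62 kN, O_x = 22.66 kN, O_y = 16.54 kN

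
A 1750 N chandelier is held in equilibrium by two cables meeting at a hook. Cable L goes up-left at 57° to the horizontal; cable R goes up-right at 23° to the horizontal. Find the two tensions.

ΣF_x = 0: −T_L·cos57° + T_R·cos23° = 0 → T_R = 0.591674·T_L.
ΣF_y = 0: T_L·sin57° + T_R·sin23° = 1750.
Substitute: T_L·(0.838671 + 0.591674·0.390731) = 1750 → T_L = 1635.73 ≈ 1636 N.
Then T_R = 0.591674 × 1635.73 = 967.8 N.

T_L = 1636 N, T_R = 967.8 N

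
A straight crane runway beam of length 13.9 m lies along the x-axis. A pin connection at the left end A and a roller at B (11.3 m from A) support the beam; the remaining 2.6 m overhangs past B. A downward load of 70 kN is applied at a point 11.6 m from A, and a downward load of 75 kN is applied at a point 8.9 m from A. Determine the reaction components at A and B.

Taking moments about A: B_y·11.3 − 70·11.6 − 75·8.9 = 0 → B_y = 1479.5/11.3 = 130.929 ≈ 130.9 kN.
ΣF_y = 0: A_y + 130.929 − 70 − 75 = 0 → A_y = 14.07 kN.
ΣF_x = 0: no horizontal applied forces, so A_x = 0.

A_x = 0, A_y = 14.07 kN, B_y = 130.9 kN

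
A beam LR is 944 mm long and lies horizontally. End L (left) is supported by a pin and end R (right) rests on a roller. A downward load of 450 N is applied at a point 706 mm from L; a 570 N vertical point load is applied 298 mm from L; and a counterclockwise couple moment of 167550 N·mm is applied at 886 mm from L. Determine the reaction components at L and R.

Moments about L: R_y·944 − 450·706 − 570·298 + 167550 = 0 → R_y = 320010/944 = 338.994 ≈ 339.0 N.
ΣF_y = 0: L_y + 338.994 − 450 − 570 = 0 → L_y = 681.0 N.
ΣF_x = 0: no horizontal applied forces, so L_x = 0.

L_x = 0, L_y = 681.0 N, R_y = 339.0 N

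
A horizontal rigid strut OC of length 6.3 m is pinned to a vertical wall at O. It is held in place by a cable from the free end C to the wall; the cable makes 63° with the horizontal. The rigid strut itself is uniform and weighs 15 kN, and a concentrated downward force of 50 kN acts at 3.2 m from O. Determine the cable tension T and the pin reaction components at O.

ΣM about O: T·sin63°·6.3 − 15·3.15 − 50·3.2 = 0 → T = 207.25/(6.3·0.891007) = 36.921 ≈ 36.92 kN.
ΣF_x = 0: O_x − T·cos63° = 0 → O_x = 36.921 × 0.45399 = 16.76 kN.
ΣF_y = 0: O_y + T·sin63° − 15 − 50 = 0 → O_y = 65 − 36.921 × 0.891007 = 32.10 kN.

T = 36.92 kN, O_x = 16.76 kN, O_y = 32.10 kN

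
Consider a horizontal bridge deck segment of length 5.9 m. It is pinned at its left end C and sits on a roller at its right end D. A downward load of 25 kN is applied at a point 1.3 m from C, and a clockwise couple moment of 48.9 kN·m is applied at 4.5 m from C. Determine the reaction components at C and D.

C_x = 0, C_y = 11.20 kN, D_y = 13.80 kN

ΣM about C: D_y·5.9 − 25·1.3 − 48.9 = 0 → D_y = 81.4/5.9 = 13.7966 ≈ 13.80 kN.
ΣF_y = 0: C_y + 13.7966 − 25 = 0 → C_y = 11.20 kN.
ΣF_x = 0: no horizontal applied forces, so C_x = 0.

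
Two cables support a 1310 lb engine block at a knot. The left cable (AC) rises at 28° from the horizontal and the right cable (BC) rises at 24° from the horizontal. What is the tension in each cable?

T_AC = 1519 lb, T_BC = 1468 lb

ΣF_x = 0: −T_AC·cos28° + T_BC·cos24° = 0 → T_BC = 0.966506·T_AC.
ΣF_y = 0: T_AC·sin28° + T_BC·sin24° = 1310.
Substitute: T_AC·(0.469472 + 0.966506·0.406737) = 1310 → T_AC = 1518.69 ≈ 1519 lb.
Then T_BC = 0.966506 × 1518.69 = 1468 lb.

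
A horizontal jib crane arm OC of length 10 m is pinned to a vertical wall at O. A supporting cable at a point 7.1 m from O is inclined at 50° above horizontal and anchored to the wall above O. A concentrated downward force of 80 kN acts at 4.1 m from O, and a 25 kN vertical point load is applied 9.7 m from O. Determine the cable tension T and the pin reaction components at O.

ΣM about O: T·sin50°·7.1 − 80·4.1 − 25·9.7 = 0 → T = 570.5/(7.1·0.766044) = 104.892 ≈ 104.9 kN.
ΣF_x = 0: O_x − T·cos50° = 0 → O_x = 104.892 × 0.642788 = 67.42 kN.
ΣF_y = 0: O_y + T·sin50° − 80 − 25 = 0 → O_y = 105 − 104.892 × 0.766044 = 24.65 kN.

T = 104.9 kN, O_x = 67.42 kN, O_y = 24.65 kN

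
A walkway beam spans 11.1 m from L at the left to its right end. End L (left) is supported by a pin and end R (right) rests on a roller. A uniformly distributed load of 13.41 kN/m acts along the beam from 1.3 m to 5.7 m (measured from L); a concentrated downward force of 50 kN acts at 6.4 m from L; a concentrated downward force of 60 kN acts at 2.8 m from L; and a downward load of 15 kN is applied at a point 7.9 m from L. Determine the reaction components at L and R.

L_x = 0, L_y = 110.8 kN, R_y = 73.24 kN

Resultant of the distributed load: 13.41 × 4.4 = 59.004 kN at 3.5 m from L.
Moments about L: R_y·11.1 − (13.41·4.4)·3.5 − 50·6.4 − 60·2.8 − 15·7.9 = 0 → R_y = 813.014/11.1 = 73.2445 ≈ 73.24 kN.
ΣF_y = 0: L_y + 73.2445 − 13.41·4.4 − 50 − 60 − 15 = 0 → L_y = 110.8 kN.
ΣF_x = 0: no horizontal applied forces, so L_x = 0.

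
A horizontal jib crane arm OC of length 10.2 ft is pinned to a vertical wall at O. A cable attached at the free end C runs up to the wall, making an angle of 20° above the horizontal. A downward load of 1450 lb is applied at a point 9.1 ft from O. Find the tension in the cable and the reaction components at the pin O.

ΣM about O: T·sin20°·10.2 − 1450·9.1 = 0 → T = 13195/(10.2·0.34202) = 3782.32 ≈ 3782 lb.
ΣF_x = 0: O_x − T·cos20° = 0 → O_x = 3782.32 × 0.939693 = 3554 lb.
ΣF_y = 0: O_y + T·sin20° − 1450 = 0 → O_y = 1450 − 3782.32 × 0.34202 = 156.4 lb.

T = 3782 lb, O_x = 3554 lb, O_y = 156.4 lb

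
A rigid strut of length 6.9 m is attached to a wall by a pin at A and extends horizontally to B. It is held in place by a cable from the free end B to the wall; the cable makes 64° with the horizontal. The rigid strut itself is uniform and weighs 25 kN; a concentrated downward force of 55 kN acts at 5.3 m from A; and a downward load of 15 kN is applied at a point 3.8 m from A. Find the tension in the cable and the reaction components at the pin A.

ΣM about A: T·sin64°·6.9 − 25·3.45 − 55·5.3 − 15·3.8 = 0 → T = 434.75/(6.9·0.898794) = 70.102 ≈ 70.10 kN.
ΣF_x = 0: A_x − T·cos64° = 0 → A_x = 70.102 × 0.438371 = 30.73 kN.
ΣF_y = 0: A_y + T·sin64° − 25 − 55 − 15 = 0 → A_y = 95 − 70.102 × 0.898794 = 31.99 kN.

T = 70.10 kN, A_x = 30.73 kN, A_y = 31.99 kN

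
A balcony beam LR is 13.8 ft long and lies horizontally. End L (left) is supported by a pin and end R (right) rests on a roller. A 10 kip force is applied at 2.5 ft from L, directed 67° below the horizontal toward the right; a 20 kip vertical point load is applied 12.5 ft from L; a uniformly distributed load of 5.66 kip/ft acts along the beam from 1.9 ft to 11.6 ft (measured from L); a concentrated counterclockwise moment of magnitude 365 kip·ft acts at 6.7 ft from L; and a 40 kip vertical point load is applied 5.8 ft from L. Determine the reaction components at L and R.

L_x = -3.907 kip, L_y = 87.11 kip, R_y = 37.00 kip

Resultant of the distributed load: 5.66 × 9.7 = 54.902 kip at 6.75 ft from L.
Moments about L: R_y·13.8 − 10·sin67°·2.5 − 20·12.5 − (5.66·9.7)·6.75 + 365 − 40·5.8 = 0 → R_y = 510.601/13.8 = 37.0001 ≈ 37.00 kip.
ΣF_y = 0: L_y + 37.0001 − 10·sin67° − 20 − 5.66·9.7 − 40 = 0 → L_y = 87.11 kip.
ΣF_x = 0: L_x + 10·cos67° = 0 → L_x = -3.907 kip.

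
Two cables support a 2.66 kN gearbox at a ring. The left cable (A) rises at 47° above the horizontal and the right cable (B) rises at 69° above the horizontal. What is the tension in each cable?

T_A = 1.061 kN, T_B = 2.018 kN

ΣF_x = 0: −T_A·cos47° + T_B·cos69° = 0 → T_B = 1.90307·T_A.
ΣF_y = 0: T_A·sin47° + T_B·sin69° = 2.66.
Substitute: T_A·(0.731354 + 1.90307·0.93358) = 2.66 → T_A = 1.0606 ≈ 1.061 kN.
Then T_B = 1.90307 × 1.0606 = 2.018 kN.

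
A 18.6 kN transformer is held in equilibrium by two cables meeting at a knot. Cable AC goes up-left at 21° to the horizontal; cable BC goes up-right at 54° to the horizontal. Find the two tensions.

ΣF_x = 0: −T_AC·cos21° + T_BC·cos54° = 0 → T_BC = 1.5883·T_AC.
ΣF_y = 0: T_AC·sin21° + T_BC·sin54° = 18.6.
Substitute: T_AC·(0.358368 + 1.5883·0.809017) = 18.6 → T_AC = 11.3185 ≈ 11.32 kN.
Then T_BC = 1.5883 × 11.3185 = 17.98 kN.

T_AC = 11.32 kN, T_BC = 17.98 kN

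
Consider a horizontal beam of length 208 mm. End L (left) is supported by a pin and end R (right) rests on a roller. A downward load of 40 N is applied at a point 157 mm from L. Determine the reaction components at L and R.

Moments about L: R_y·208 − 40·157 = 0 → R_y = 6280/208 = 30.1923 ≈ 30.19 N.
ΣF_y = 0: L_y + 30.1923 − 40 = 0 → L_y = 9.808 N.
ΣF_x = 0: no horizontal applied forces, so L_x = 0.

L_x = 0, L_y = 9.808 N, R_y = 30.19 N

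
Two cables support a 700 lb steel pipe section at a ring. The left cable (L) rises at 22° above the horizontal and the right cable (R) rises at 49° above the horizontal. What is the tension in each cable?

T_L = 485.7 lb, T_R = 686.4 lb

ΣF_x = 0: −T_L·cos22° + T_R·cos49° = 0 → T_R = 1.41326·T_L.
ΣF_y = 0: T_L·sin22° + T_R·sin49° = 700.
Substitute: T_L·(0.374607 + 1.41326·0.75471) = 700 → T_L = 485.704 ≈ 485.7 lb.
Then T_R = 1.41326 × 485.704 = 686.4 lb.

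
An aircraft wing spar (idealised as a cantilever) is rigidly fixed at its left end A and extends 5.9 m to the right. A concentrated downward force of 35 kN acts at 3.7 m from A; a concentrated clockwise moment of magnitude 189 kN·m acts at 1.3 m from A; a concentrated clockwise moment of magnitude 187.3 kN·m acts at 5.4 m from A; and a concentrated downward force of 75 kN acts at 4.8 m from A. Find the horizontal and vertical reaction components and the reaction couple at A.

ΣF_x = 0: A_x = 0.
ΣF_y = 0: A_y − 35 − 75 = 0 → A_y = 110.0 kN.
ΣM about A: M_A − 35·3.7 − 189 − 187.3 − 75·4.8 = 0 → M_A = 865.8 kN·m.

A_x = 0, A_y = 110.0 kN, M_A = 865.8 kN·m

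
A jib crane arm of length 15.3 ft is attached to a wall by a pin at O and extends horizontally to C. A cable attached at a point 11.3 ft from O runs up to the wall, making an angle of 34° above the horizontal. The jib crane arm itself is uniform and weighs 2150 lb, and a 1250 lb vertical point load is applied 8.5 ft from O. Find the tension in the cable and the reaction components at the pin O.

T = 4284 lb, O_x = 3552 lb, O_y = 1004 lb

ΣM about O: T·sin34°·11.3 − 2150·7.65 − 1250·8.5 = 0 → T = 27072.5/(11.3·0.559193) = 4284.38 ≈ 4284 lb.
ΣF_x = 0: O_x − T·cos34° = 0 → O_x = 4284.38 × 0.829038 = 3552 lb.
ΣF_y = 0: O_y + T·sin34° − 2150 − 1250 = 0 → O_y = 3400 − 4284.38 × 0.559193 = 1004 lb.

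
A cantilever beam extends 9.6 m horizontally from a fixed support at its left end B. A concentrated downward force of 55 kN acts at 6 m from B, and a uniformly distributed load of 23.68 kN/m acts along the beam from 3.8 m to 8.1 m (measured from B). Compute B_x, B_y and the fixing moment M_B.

Resultant of the distributed load: 23.68 × 4.3 = 101.824 kN at 5.95 m from B.
ΣF_x = 0: B_x = 0.
ΣF_y = 0: B_y − 55 − 23.68·4.3 = 0 → B_y = 156.8 kN.
ΣM about B: M_B − 55·6 − (23.68·4.3)·5.95 = 0 → M_B = 935.9 kN·m.

B_x = 0, B_y = 156.8 kN, M_B = 935.9 kN·m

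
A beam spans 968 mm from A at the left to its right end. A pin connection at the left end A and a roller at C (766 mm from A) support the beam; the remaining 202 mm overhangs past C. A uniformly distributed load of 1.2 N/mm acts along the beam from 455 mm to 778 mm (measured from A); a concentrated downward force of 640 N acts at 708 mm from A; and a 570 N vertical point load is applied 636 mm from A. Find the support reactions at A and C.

Resultant of the distributed load: 1.2 × 323 = 387.6 N at 616.5 mm from A.
Taking moments about A: C_y·766 − (1.2·323)·616.5 − 640·708 − 570·636 = 0 → C_y = 1054595.4/766 = 1376.76 ≈ 1377 N.
ΣF_y = 0: A_y + 1376.76 − 1.2·323 − 640 − 570 = 0 → A_y = 220.8 N.
ΣF_x = 0: no horizontal applied forces, so A_x = 0.

A_x = 0, A_y = 220.8 N, C_y = 1377 N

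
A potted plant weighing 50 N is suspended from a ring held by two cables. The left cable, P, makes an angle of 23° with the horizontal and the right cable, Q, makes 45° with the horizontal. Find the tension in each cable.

ΣF_x = 0: −T_P·cos23° + T_Q·cos45° = 0 → T_Q = 1.30179·T_P.
ΣF_y = 0: T_P·sin23° + T_Q·sin45° = 50.
Substitute: T_P·(0.390731 + 1.30179·0.707107) = 50 → T_P = 38.132 ≈ 38.13 N.
Then T_Q = 1.30179 × 38.132 = 49.64 N.

T_P = 38.13 N, T_Q = 49.64 N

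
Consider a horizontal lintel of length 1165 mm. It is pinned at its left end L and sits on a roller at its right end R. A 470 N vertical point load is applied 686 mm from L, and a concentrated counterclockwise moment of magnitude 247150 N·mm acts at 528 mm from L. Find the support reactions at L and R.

L_x = 0, L_y = 405.4 N, R_y = 64.61 N

Taking moments about L: R_y·1165 − 470·686 + 247150 = 0 → R_y = 75270/1165 = 64.6094 ≈ 64.61 N.
ΣF_y = 0: L_y + 64.6094 − 470 = 0 → L_y = 405.4 N.
ΣF_x = 0: no horizontal applied forces, so L_x = 0.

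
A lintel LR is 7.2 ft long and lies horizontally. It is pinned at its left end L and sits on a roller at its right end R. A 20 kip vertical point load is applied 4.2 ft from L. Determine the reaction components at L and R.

L_x = 0, L_y = 8.333 kip, R_y = 11.67 kip

ΣM about L: R_y·7.2 − 20·4.2 = 0 → R_y = 84/7.2 = 11.6667 ≈ 11.67 kip.
ΣF_y = 0: L_y + 11.6667 − 20 = 0 → L_y = 8.333 kip.
ΣF_x = 0: no horizontal applied forces, so L_x = 0.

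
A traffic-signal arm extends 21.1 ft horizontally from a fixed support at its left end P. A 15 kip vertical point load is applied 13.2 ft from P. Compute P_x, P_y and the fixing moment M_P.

P_x = 0, P_y = 15.00 kip, M_P = 198.0 kip·ft

ΣF_x = 0: P_x = 0.
ΣF_y = 0: P_y − 15 = 0 → P_y = 15.00 kip.
ΣM about P: M_P − 15·13.2 = 0 → M_P = 198.0 kip·ft.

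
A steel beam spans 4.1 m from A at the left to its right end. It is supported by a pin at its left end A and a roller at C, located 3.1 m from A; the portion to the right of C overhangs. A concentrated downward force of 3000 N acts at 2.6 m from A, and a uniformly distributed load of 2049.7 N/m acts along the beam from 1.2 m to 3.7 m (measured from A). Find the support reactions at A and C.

Resultant of the distributed load: 2049.7 × 2.5 = 5124.25 N at 2.45 m from A.
Moments about A: C_y·3.1 − 3000·2.6 − (2049.7·2.5)·2.45 = 0 → C_y = 20354.4125/3.1 = 6565.94 ≈ 6566 N.
ΣF_y = 0: A_y + 6565.94 − 3000 − 2049.7·2.5 = 0 → A_y = 1558 N.
ΣF_x = 0: no horizontal applied forces, so A_x = 0.

A_x = 0, A_y = 1558 N, C_y = 6566 N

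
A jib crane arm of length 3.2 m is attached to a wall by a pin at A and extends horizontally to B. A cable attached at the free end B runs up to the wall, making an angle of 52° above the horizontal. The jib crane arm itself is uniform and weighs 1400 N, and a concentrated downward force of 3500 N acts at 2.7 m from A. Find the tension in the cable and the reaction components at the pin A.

T = 4636 N, A_x = 2854 N, A_y = 1247 N

ΣM about A: T·sin52°·3.2 − 1400·1.6 − 3500·2.7 = 0 → T = 11690/(3.2·0.788011) = 4635.88 ≈ 4636 N.
ΣF_x = 0: A_x − T·cos52° = 0 → A_x = 4635.88 × 0.615661 = 2854 N.
ΣF_y = 0: A_y + T·sin52° − 1400 − 3500 = 0 → A_y = 4900 − 4635.88 × 0.788011 = 1247 N.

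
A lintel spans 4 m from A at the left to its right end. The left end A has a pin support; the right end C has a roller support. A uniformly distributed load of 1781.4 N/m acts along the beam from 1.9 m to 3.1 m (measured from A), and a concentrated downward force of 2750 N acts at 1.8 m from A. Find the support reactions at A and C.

Resultant of the distributed load: 1781.4 × 1.2 = 2137.68 N at 2.5 m from A.
Taking moments about A: C_y·4 − (1781.4·1.2)·2.5 − 2750·1.8 = 0 → C_y = 10294.2/4 = 2573.55 ≈ 2574 N.
ΣF_y = 0: A_y + 2573.55 − 1781.4·1.2 − 2750 = 0 → A_y = 2314 N.
ΣF_x = 0: no horizontal applied forces, so A_x = 0.

A_x = 0, A_y = 2314 N, C_y = 2574 N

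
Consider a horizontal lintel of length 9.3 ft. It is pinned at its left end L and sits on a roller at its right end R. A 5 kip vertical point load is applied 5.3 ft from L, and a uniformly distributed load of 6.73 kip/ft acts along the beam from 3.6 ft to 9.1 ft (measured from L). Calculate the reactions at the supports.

L_x = 0, L_y = 13.89 kip, R_y = 28.12 kip

Resultant of the distributed load: 6.73 × 5.5 = 37.015 kip at 6.35 ft from L.
Taking moments about L: R_y·9.3 − 5·5.3 − (6.73·5.5)·6.35 = 0 → R_y = 261.54525/9.3 = 28.1231 ≈ 28.12 kip.
ΣF_y = 0: L_y + 28.1231 − 5 − 6.73·5.5 = 0 → L_y = 13.89 kip.
ΣF_x = 0: no horizontal applied forces, so L_x = 0.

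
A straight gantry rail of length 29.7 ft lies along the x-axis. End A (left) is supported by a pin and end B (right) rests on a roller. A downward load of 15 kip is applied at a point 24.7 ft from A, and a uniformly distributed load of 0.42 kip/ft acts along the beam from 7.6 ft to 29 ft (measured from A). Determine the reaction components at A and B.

Resultant of the distributed load: 0.42 × 21.4 = 8.988 kip at 18.3 ft from A.
ΣM about A: B_y·29.7 − 15·24.7 − (0.42·21.4)·18.3 = 0 → B_y = 534.9804/29.7 = 18.0128 ≈ 18.01 kip.
ΣF_y = 0: A_y + 18.0128 − 15 − 0.42·21.4 = 0 → A_y = 5.975 kip.
ΣF_x = 0: no horizontal applied forces, so A_x = 0.

A_x = 0, A_y = 5.975 kip, B_y = 18.01 kip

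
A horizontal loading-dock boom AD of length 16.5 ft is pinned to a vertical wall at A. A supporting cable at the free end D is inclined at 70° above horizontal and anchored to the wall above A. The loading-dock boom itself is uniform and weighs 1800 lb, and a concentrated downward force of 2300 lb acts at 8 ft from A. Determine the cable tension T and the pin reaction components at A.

T = 2144 lb, A_x = 733.5 lb, A_y = 2085 lb

ΣM about A: T·sin70°·16.5 − 1800·8.25 − 2300·8 = 0 → T = 33250/(16.5·0.939693) = 2144.48 ≈ 2144 lb.
ΣF_x = 0: A_x − T·cos70° = 0 → A_x = 2144.48 × 0.34202 = 733.5 lb.
ΣF_y = 0: A_y + T·sin70° − 1800 − 2300 = 0 → A_y = 4100 − 2144.48 × 0.939693 = 2085 lb.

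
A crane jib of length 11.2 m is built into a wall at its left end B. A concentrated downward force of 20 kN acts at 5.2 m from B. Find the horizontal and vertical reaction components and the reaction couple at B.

B_x = 0, B_y = 20.00 kN, M_B = 104.0 kN·m

ΣF_x = 0: B_x = 0.
ΣF_y = 0: B_y − 20 = 0 → B_y = 20.00 kN.
ΣM about B: M_B − 20·5.2 = 0 → M_B = 104.0 kN·m.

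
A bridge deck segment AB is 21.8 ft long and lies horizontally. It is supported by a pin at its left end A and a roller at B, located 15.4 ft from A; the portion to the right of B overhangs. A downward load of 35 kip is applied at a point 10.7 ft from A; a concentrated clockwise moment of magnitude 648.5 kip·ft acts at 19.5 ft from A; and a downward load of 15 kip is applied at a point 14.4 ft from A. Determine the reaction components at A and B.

Moments about A: B_y·15.4 − 35·10.7 − 648.5 − 15·14.4 = 0 → B_y = 1239/15.4 = 80.4545 ≈ 80.45 kip.
ΣF_y = 0: A_y + 80.4545 − 35 − 15 = 0 → A_y = -30.45 kip.
ΣF_x = 0: no horizontal applied forces, so A_x = 0.

A_x = 0, A_y = -30.45 kip, B_y = 80.45 kip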